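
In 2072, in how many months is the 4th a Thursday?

Check the 4th of each month of 2072: Jan 4: Mon, Feb 4: Thu, Mar 4: Fri, Apr 4: Mon, May 4: Wed, Jun 4: Sat, Jul 4: Mon, Aug 4: Thu, Sep 4: Sun, Oct 4: Tue, Nov 4: Fri, Dec 4: Sun.
Thursday occurs in February, August — 2 months.

2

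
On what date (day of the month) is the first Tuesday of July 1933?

July 1, 1933 is a Saturday, so the first Tuesday is the 4th.
The first Tuesday is 4 + 0 = 4.

4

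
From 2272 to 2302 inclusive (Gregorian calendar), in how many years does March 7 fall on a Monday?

4

Track March 7's weekday year by year (advancing +1, or +2 across a Feb 29):
  2272: Thu  2273: Fri (+1)  2274: Sat (+1)  2275: Sun (+1)  2276: Tue (+2)
  2277: Wed (+1)  2278: Thu (+1)  2279: Fri (+1)  2280: Sun (+2)  2281: Mon (+1) ✓
  2282: Tue (+1)  2283: Wed (+1)  2284: Fri (+2)  2285: Sat (+1)  … (3 more years) …
  2289: Thu (+1)  2290: Fri (+1)  2291: Sat (+1)  2292: Mon (+2) ✓  2293: Tue (+1)
  2294: Wed (+1)  2295: Thu (+1)  2296: Sat (+2)  2297: Sun (+1)  2298: Mon (+1) ✓
  2299: Tue (+1)  2300: Wed (+1)  2301: Thu (+1)  2302: Fri (+1)
Monday years: 2281, 2287, 2292, 2298 — 4 in total.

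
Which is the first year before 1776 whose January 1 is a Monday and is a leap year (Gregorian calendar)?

Jan 1 advances by 2 weekdays after a leap year and by 1 after a common year.
1776: Jan 1 is Monday (leap).
1775: Sunday
1774: Saturday
1773: Friday
1772: Wednesday (leap)
1771: Tuesday
1770: Monday
1769: Sunday
1768: Friday (leap)
1767: Thursday
1766: Wednesday
1765: Tuesday
1764: Sunday (leap)
1763: Saturday
1762: Friday
1761: Thursday
1760: Tuesday (leap)
1759: Monday
1758: Sunday
1757: Saturday
1756: Thursday (leap)
1755: Wednesday
1754: Tuesday
1753: Monday
1752: Saturday (leap)
1751: Friday
1750: Thursday
1749: Wednesday
1748: Monday (leap)
1748 begins on a Monday and is a leap year.

1748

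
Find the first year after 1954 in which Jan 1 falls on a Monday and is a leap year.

1968

Jan 1 advances by 2 weekdays after a leap year and by 1 after a common year.
1954: Jan 1 is Friday.
1955: Saturday
1956: Sunday (leap)
1957: Tuesday
1958: Wednesday
1959: Thursday
1960: Friday (leap)
1961: Sunday
1962: Monday
1963: Tuesday
1964: Wednesday (leap)
1965: Friday
1966: Saturday
1967: Sunday
1968: Monday (leap)
1968 begins on a Monday and is a leap year.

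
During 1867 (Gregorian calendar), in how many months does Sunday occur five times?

A month of length L has five Sundays iff its first Sunday is on day ≤ L−28 (so day 1–3 in a 31-day month, 1–2 in a 30-day month, day 1 in a leap February).
Checking each month of 1867: Jan starts Tue (31d); Feb starts Fri (28d); Mar starts Fri (31d) ✓; Apr starts Mon (30d); May starts Wed (31d); Jun starts Sat (30d) ✓; Jul starts Mon (31d); Aug starts Thu (31d); Sep starts Sun (30d) ✓; Oct starts Tue (31d); Nov starts Fri (30d); Dec starts Sun (31d) ✓.
Five-Sunday months: March, June, September, December → 4.

4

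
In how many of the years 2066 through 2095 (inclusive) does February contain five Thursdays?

1

February has 28 days (29 in leap years); it has five Thursdays when Thursday falls among the first (month-length − 28) days — i.e. when February 1 is Thursday in a leap year (never in a common year).
February 1 by year: 2066:Mon 2067:Tue 2068:Wed 2069:Fri 2070:Sat 2071:Sun 2072:Mon 2073:Wed 2074:Thu 2075:Fri 2076:Sat 2077:Mon 2078:Tue 2079:Wed 2080:Thu✓ 2081:Sat 2082:Sun 2083:Mon 2084:Tue 2085:Thu 2086:Fri 2087:Sat 2088:Sun 2089:Tue 2090:Wed 2091:Thu 2092:Fri 2093:Sun 2094:Mon 2095:Tue
Years with five Thursdays: 2080 → 1.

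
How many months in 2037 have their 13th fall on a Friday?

3

Check the 13th of each month of 2037: Jan 13: Tue, Feb 13: Fri, Mar 13: Fri, Apr 13: Mon, May 13: Wed, Jun 13: Sat, Jul 13: Mon, Aug 13: Thu, Sep 13: Sun, Oct 13: Tue, Nov 13: Fri, Dec 13: Sun.
Friday occurs in February, March, November — 3 months.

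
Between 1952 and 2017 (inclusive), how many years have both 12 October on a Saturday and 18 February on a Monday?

Check each year's weekday for 12 October and 18 February:
  1952: Sun/Mon  1953: Mon/Wed  1954: Tue/Thu  1955: Wed/Fri  1956: Fri/Sat  1957: Sat/Mon ✓  1958: Sun/Tue  1959: Mon/Wed  1960: Wed/Thu  1961: Thu/Sat  1962: Fri/Sun  1963: Sat/Mon ✓  1964: Mon/Tue  1965: Tue/Thu  …(38 more)…  2004: Tue/Wed  2005: Wed/Fri  2006: Thu/Sat  2007: Fri/Sun  2008: Sun/Mon  2009: Mon/Wed  2010: Tue/Thu  2011: Wed/Fri  2012: Fri/Sat  2013: Sat/Mon ✓  2014: Sun/Tue  2015: Mon/Wed  2016: Wed/Thu  2017: Thu/Sat
Both conditions hold in: 1957, 1963, 1974, 1985, 1991, 2002, 2013 — 7.

7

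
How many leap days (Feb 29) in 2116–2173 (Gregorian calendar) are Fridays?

Leap years in 2116–2173: 15 of them.
Feb 29 weekday advances by 5 (mod 7) from one leap year to the next four years later (or differs when a century non-leap intervenes).
Leap-day weekdays: 2116:Sat 2120:Thu 2124:Tue 2128:Sun 2132:Fri✓ 2136:Wed 2140:Mon 2144:Sat 2148:Thu 2152:Tue 2156:Sun 2160:Fri✓ 2164:Wed 2168:Mon 2172:Sat
Friday: 2132, 2160 → 2.

2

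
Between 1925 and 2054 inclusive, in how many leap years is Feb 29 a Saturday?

5

Leap years in 1925–2054: 32 of them.
Feb 29 weekday advances by 5 (mod 7) from one leap year to the next four years later (or differs when a century non-leap intervenes).
Leap-day weekdays: 1928:Wed 1932:Mon 1936:Sat✓ 1940:Thu 1944:Tue 1948:Sun 1952:Fri 1956:Wed 1960:Mon 1964:Sat✓ 1968:Thu 1972:Tue 1976:Sun …(6 more)… 2004:Sun 2008:Fri 2012:Wed 2016:Mon 2020:Sat✓ 2024:Thu 2028:Tue 2032:Sun 2036:Fri 2040:Wed 2044:Mon 2048:Sat✓ 2052:Thu
Saturday: 1936, 1964, 1992, 2020, 2048 → 5.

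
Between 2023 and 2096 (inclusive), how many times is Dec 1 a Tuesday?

10

Track Dec 1's weekday year by year (advancing +1, or +2 across a Feb 29):
  2023: Fri  2024: Sun (+2)  2025: Mon (+1)  2026: Tue (+1) ✓  2027: Wed (+1)
  2028: Fri (+2)  2029: Sat (+1)  2030: Sun (+1)  2031: Mon (+1)  2032: Wed (+2)
  2033: Thu (+1)  2034: Fri (+1)  2035: Sat (+1)  2036: Mon (+2)  … (46 more years) …
  2083: Wed (+1)  2084: Fri (+2)  2085: Sat (+1)  2086: Sun (+1)  2087: Mon (+1)
  2088: Wed (+2)  2089: Thu (+1)  2090: Fri (+1)  2091: Sat (+1)  2092: Mon (+2)
  2093: Tue (+1) ✓  2094: Wed (+1)  2095: Thu (+1)  2096: Sat (+2)
Tuesday years: 2026, 2037, 2043, 2048, 2054, 2065, 2071, 2076, 2082, 2093 — 10 in total.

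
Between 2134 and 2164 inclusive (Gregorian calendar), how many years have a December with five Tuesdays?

12

December has 31 days; it has five Tuesdays when Tuesday falls among the first (month-length − 28) days — i.e. when December 1 is one of Tuesday/Monday/Sunday.
December 1 by year: 2134:Wed 2135:Thu 2136:Sat 2137:Sun✓ 2138:Mon✓ 2139:Tue✓ 2140:Thu 2141:Fri 2142:Sat 2143:Sun✓ 2144:Tue✓ 2145:Wed 2146:Thu 2147:Fri 2148:Sun✓ 2149:Mon✓ 2150:Tue✓ 2151:Wed 2152:Fri 2153:Sat 2154:Sun✓ 2155:Mon✓ 2156:Wed 2157:Thu 2158:Fri 2159:Sat 2160:Mon✓ 2161:Tue✓ 2162:Wed 2163:Thu 2164:Sat
Years with five Tuesdays: 2137, 2138, 2139, 2143, 2144, 2148, 2149, 2150, 2154, 2155, 2160, 2161 → 12.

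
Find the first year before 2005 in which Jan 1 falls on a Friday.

1999

Jan 1 advances by 2 weekdays after a leap year and by 1 after a common year.
2005: Jan 1 is Saturday.
2004: Thursday (leap)
2003: Wednesday
2002: Tuesday
2001: Monday
2000: Saturday (leap)
1999: Friday
1999 begins on a Friday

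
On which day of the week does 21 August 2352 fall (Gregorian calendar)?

January 1, 2352 is a Tuesday.
August 21 is day 234 of the year, i.e. 233 days after Jan 1.
233 mod 7 = 2, so advance 2 weekdays from Tuesday: Thursday.

Thursday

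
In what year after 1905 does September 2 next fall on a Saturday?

1911

From one year to the next, a fixed date's weekday advances by 1, or by 2 when a Feb 29 lies between the two dates.
1905: September 2 is Saturday.
1906: Sunday (+1)
1907: Monday (+1)
1908: Wednesday (+2)
1909: Thursday (+1)
1910: Friday (+1)
1911: Saturday (+1)
September 2 falls on a Saturday in 1911.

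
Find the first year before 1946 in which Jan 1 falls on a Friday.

1943

Jan 1 advances by 2 weekdays after a leap year and by 1 after a common year.
1946: Jan 1 is Tuesday.
1945: Monday
1944: Saturday (leap)
1943: Friday
1943 begins on a Friday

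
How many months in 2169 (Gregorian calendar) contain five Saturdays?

4

A month of length L has five Saturdays iff its first Saturday is on day ≤ L−28 (so day 1–3 in a 31-day month, 1–2 in a 30-day month, day 1 in a leap February).
Checking each month of 2169: Jan starts Sun (31d); Feb starts Wed (28d); Mar starts Wed (31d); Apr starts Sat (30d) ✓; May starts Mon (31d); Jun starts Thu (30d); Jul starts Sat (31d) ✓; Aug starts Tue (31d); Sep starts Fri (30d) ✓; Oct starts Sun (31d); Nov starts Wed (30d); Dec starts Fri (31d) ✓.
Five-Saturday months: April, July, September, December → 4.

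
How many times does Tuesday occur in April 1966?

4

April 1966 has 30 days and begins on Friday.
The first Tuesday is April 5.
Tuesdays fall on 5, 12, 19, 26 — that's 4.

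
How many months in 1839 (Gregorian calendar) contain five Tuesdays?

5

A month of length L has five Tuesdays iff its first Tuesday is on day ≤ L−28 (so day 1–3 in a 31-day month, 1–2 in a 30-day month, day 1 in a leap February).
Checking each month of 1839: Jan starts Tue (31d) ✓; Feb starts Fri (28d); Mar starts Fri (31d); Apr starts Mon (30d) ✓; May starts Wed (31d); Jun starts Sat (30d); Jul starts Mon (31d) ✓; Aug starts Thu (31d); Sep starts Sun (30d); Oct starts Tue (31d) ✓; Nov starts Fri (30d); Dec starts Sun (31d) ✓.
Five-Tuesday months: January, April, July, October, December → 5.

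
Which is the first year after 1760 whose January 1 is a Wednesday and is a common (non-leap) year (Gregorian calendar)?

1766

Jan 1 advances by 2 weekdays after a leap year and by 1 after a common year.
1760: Jan 1 is Tuesday (leap).
1761: Thursday
1762: Friday
1763: Saturday
1764: Sunday (leap)
1765: Tuesday
1766: Wednesday
1766 begins on a Wednesday and is a common year.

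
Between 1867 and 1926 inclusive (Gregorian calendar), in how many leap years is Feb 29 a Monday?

2

Leap years in 1867–1926: 14 of them.
Feb 29 weekday advances by 5 (mod 7) from one leap year to the next four years later (or differs when a century non-leap intervenes).
Leap-day weekdays: 1868:Sat 1872:Thu 1876:Tue 1880:Sun 1884:Fri 1888:Wed 1892:Mon✓ 1896:Sat 1904:Mon✓ 1908:Sat 1912:Thu 1916:Tue 1920:Sun 1924:Fri
Monday: 1892, 1904 → 2.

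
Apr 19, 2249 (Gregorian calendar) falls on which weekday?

Thursday

January 1, 2249 is a Monday.
April 19 is day 109 of the year, i.e. 108 days after Jan 1.
108 mod 7 = 3, so advance 3 weekdays from Monday: Thursday.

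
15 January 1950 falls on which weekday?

Sunday

January 1, 1950 is a Sunday.
January 15 is day 15 of the year, i.e. 14 days after Jan 1.
14 mod 7 = 0, so advance 0 weekdays from Sunday: Sunday.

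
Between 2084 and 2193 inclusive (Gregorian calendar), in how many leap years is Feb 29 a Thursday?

Leap years in 2084–2193: 27 of them.
Feb 29 weekday advances by 5 (mod 7) from one leap year to the next four years later (or differs when a century non-leap intervenes).
Leap-day weekdays: 2084:Tue 2088:Sun 2092:Fri 2096:Wed 2104:Fri 2108:Wed 2112:Mon 2116:Sat 2120:Thu✓ 2124:Tue 2128:Sun 2132:Fri 2136:Wed 2140:Mon 2144:Sat 2148:Thu✓ 2152:Tue 2156:Sun 2160:Fri 2164:Wed 2168:Mon 2172:Sat 2176:Thu✓ 2180:Tue 2184:Sun 2188:Fri 2192:Wed
Thursday: 2120, 2148, 2176 → 3.

3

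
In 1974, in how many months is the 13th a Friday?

Check the 13th of each month of 1974: Jan 13: Sun, Feb 13: Wed, Mar 13: Wed, Apr 13: Sat, May 13: Mon, Jun 13: Thu, Jul 13: Sat, Aug 13: Tue, Sep 13: Fri, Oct 13: Sun, Nov 13: Wed, Dec 13: Fri.
Friday occurs in September, December — 2 months.

2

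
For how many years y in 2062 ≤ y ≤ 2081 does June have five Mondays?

June has 30 days; it has five Mondays when Monday falls among the first (month-length − 28) days — i.e. when June 1 is one of Monday/Sunday.
June 1 by year: 2062:Thu 2063:Fri 2064:Sun✓ 2065:Mon✓ 2066:Tue 2067:Wed 2068:Fri 2069:Sat 2070:Sun✓ 2071:Mon✓ 2072:Wed 2073:Thu 2074:Fri 2075:Sat 2076:Mon✓ 2077:Tue 2078:Wed 2079:Thu 2080:Sat 2081:Sun✓
Years with five Mondays: 2064, 2065, 2070, 2071, 2076, 2081 → 6.

6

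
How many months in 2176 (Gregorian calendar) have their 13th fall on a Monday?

Check the 13th of each month of 2176: Jan 13: Sat, Feb 13: Tue, Mar 13: Wed, Apr 13: Sat, May 13: Mon, Jun 13: Thu, Jul 13: Sat, Aug 13: Tue, Sep 13: Fri, Oct 13: Sun, Nov 13: Wed, Dec 13: Fri.
Monday occurs in May — 1 month.

1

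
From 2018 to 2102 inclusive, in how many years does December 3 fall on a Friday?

Track December 3's weekday year by year (advancing +1, or +2 across a Feb 29):
  2018: Mon  2019: Tue (+1)  2020: Thu (+2)  2021: Fri (+1) ✓  2022: Sat (+1)
  2023: Sun (+1)  2024: Tue (+2)  2025: Wed (+1)  2026: Thu (+1)  2027: Fri (+1) ✓
  2028: Sun (+2)  2029: Mon (+1)  2030: Tue (+1)  2031: Wed (+1)  … (57 more years) …
  2089: Sat (+1)  2090: Sun (+1)  2091: Mon (+1)  2092: Wed (+2)  2093: Thu (+1)
  2094: Fri (+1) ✓  2095: Sat (+1)  2096: Mon (+2)  2097: Tue (+1)  2098: Wed (+1)
  2099: Thu (+1)  2100: Fri (+1) ✓  2101: Sat (+1)  2102: Sun (+1)
Friday years: 2021, 2027, 2032, 2038, 2049, 2055, 2060, 2066, 2077, 2083, 2088, 2094, 2100 — 13 in total.

13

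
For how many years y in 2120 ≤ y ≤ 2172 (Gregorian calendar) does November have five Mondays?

November has 30 days; it has five Mondays when Monday falls among the first (month-length − 28) days — i.e. when November 1 is one of Monday/Sunday.
November 1 by year: 2120:Fri 2121:Sat 2122:Sun✓ 2123:Mon✓ 2124:Wed 2125:Thu 2126:Fri 2127:Sat 2128:Mon✓ 2129:Tue 2130:Wed 2131:Thu 2132:Sat 2133:Sun✓ 2134:Mon✓ …(23 more)… 2158:Wed 2159:Thu 2160:Sat 2161:Sun✓ 2162:Mon✓ 2163:Tue 2164:Thu 2165:Fri 2166:Sat 2167:Sun✓ 2168:Tue 2169:Wed 2170:Thu 2171:Fri 2172:Sun✓
Years with five Mondays: 2122, 2123, 2128, 2133, 2134, 2139, 2144, 2145, 2150, 2151, 2156, 2161, 2162, 2167, 2172 → 15.

15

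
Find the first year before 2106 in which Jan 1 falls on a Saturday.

Jan 1 advances by 2 weekdays after a leap year and by 1 after a common year.
2106: Jan 1 is Friday.
2105: Thursday
2104: Tuesday (leap)
2103: Monday
2102: Sunday
2101: Saturday
2101 begins on a Saturday

2101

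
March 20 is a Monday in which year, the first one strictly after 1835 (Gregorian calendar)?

1837

From one year to the next, a fixed date's weekday advances by 1, or by 2 when a Feb 29 lies between the two dates.
1835: March 20 is Friday.
1836: Sunday (+2)
1837: Monday (+1)
March 20 falls on a Monday in 1837.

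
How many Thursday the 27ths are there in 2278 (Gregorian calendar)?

Check the 27th of each month of 2278: Jan 27: Sun, Feb 27: Wed, Mar 27: Wed, Apr 27: Sat, May 27: Mon, Jun 27: Thu, Jul 27: Sat, Aug 27: Tue, Sep 27: Fri, Oct 27: Sun, Nov 27: Wed, Dec 27: Fri.
Thursday occurs in June — 1 month.

1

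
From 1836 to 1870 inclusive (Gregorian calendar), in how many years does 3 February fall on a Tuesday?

4

Track 3 February's weekday year by year (advancing +1, or +2 across a Feb 29):
  1836: Wed  1837: Fri (+2)  1838: Sat (+1)  1839: Sun (+1)  1840: Mon (+1)
  1841: Wed (+2)  1842: Thu (+1)  1843: Fri (+1)  1844: Sat (+1)  1845: Mon (+2)
  1846: Tue (+1) ✓  1847: Wed (+1)  1848: Thu (+1)  1849: Sat (+2)  … (7 more years) …
  1857: Tue (+2) ✓  1858: Wed (+1)  1859: Thu (+1)  1860: Fri (+1)  1861: Sun (+2)
  1862: Mon (+1)  1863: Tue (+1) ✓  1864: Wed (+1)  1865: Fri (+2)  1866: Sat (+1)
  1867: Sun (+1)  1868: Mon (+1)  1869: Wed (+2)  1870: Thu (+1)
Tuesday years: 1846, 1852, 1857, 1863 — 4 in total.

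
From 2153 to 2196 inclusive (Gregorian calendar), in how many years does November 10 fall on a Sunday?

6

Track November 10's weekday year by year (advancing +1, or +2 across a Feb 29):
  2153: Sat  2154: Sun (+1) ✓  2155: Mon (+1)  2156: Wed (+2)  2157: Thu (+1)
  2158: Fri (+1)  2159: Sat (+1)  2160: Mon (+2)  2161: Tue (+1)  2162: Wed (+1)
  2163: Thu (+1)  2164: Sat (+2)  2165: Sun (+1) ✓  2166: Mon (+1)  … (16 more years) …
  2183: Mon (+1)  2184: Wed (+2)  2185: Thu (+1)  2186: Fri (+1)  2187: Sat (+1)
  2188: Mon (+2)  2189: Tue (+1)  2190: Wed (+1)  2191: Thu (+1)  2192: Sat (+2)
  2193: Sun (+1) ✓  2194: Mon (+1)  2195: Tue (+1)  2196: Thu (+2)
Sunday years: 2154, 2165, 2171, 2176, 2182, 2193 — 6 in total.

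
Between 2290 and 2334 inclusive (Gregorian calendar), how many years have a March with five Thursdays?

March has 31 days; it has five Thursdays when Thursday falls among the first (month-length − 28) days — i.e. when March 1 is one of Thursday/Wednesday/Tuesday.
March 1 by year: 2290:Sat 2291:Sun 2292:Tue✓ 2293:Wed✓ 2294:Thu✓ 2295:Fri 2296:Sun 2297:Mon 2298:Tue✓ 2299:Wed✓ 2300:Thu✓ 2301:Fri 2302:Sat 2303:Sun 2304:Tue✓ …(15 more)… 2320:Mon 2321:Tue✓ 2322:Wed✓ 2323:Thu✓ 2324:Sat 2325:Sun 2326:Mon 2327:Tue✓ 2328:Thu✓ 2329:Fri 2330:Sat 2331:Sun 2332:Tue✓ 2333:Wed✓ 2334:Thu✓
Years with five Thursdays: 2292, 2293, 2294, 2298, 2299, 2300, 2304, 2305, 2306, 2310, 2311, 2316, 2317, 2321, 2322, 2323, 2327, 2328, 2332, 2333, 2334 → 21.

21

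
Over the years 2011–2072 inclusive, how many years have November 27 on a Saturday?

Track November 27's weekday year by year (advancing +1, or +2 across a Feb 29):
  2011: Sun  2012: Tue (+2)  2013: Wed (+1)  2014: Thu (+1)  2015: Fri (+1)
  2016: Sun (+2)  2017: Mon (+1)  2018: Tue (+1)  2019: Wed (+1)  2020: Fri (+2)
  2021: Sat (+1) ✓  2022: Sun (+1)  2023: Mon (+1)  2024: Wed (+2)  … (34 more years) …
  2059: Thu (+1)  2060: Sat (+2) ✓  2061: Sun (+1)  2062: Mon (+1)  2063: Tue (+1)
  2064: Thu (+2)  2065: Fri (+1)  2066: Sat (+1) ✓  2067: Sun (+1)  2068: Tue (+2)
  2069: Wed (+1)  2070: Thu (+1)  2071: Fri (+1)  2072: Sun (+2)
Saturday years: 2021, 2027, 2032, 2038, 2049, 2055, 2060, 2066 — 8 in total.

8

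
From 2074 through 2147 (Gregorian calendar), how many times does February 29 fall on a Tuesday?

2

Leap years in 2074–2147: 17 of them.
Feb 29 weekday advances by 5 (mod 7) from one leap year to the next four years later (or differs when a century non-leap intervenes).
Leap-day weekdays: 2076:Sat 2080:Thu 2084:Tue✓ 2088:Sun 2092:Fri 2096:Wed 2104:Fri 2108:Wed 2112:Mon 2116:Sat 2120:Thu 2124:Tue✓ 2128:Sun 2132:Fri 2136:Wed 2140:Mon 2144:Sat
Tuesday: 2084, 2124 → 2.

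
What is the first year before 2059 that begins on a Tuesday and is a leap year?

Jan 1 advances by 2 weekdays after a leap year and by 1 after a common year.
2059: Jan 1 is Wednesday.
2058: Tuesday
2057: Monday
2056: Saturday (leap)
2055: Friday
2054: Thursday
2053: Wednesday
2052: Monday (leap)
2051: Sunday
2050: Saturday
2049: Friday
2048: Wednesday (leap)
2047: Tuesday
2046: Monday
2045: Sunday
2044: Friday (leap)
2043: Thursday
2042: Wednesday
2041: Tuesday
2040: Sunday (leap)
2039: Saturday
2038: Friday
2037: Thursday
2036: Tuesday (leap)
2036 begins on a Tuesday and is a leap year.

2036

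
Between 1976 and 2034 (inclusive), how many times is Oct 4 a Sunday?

Track Oct 4's weekday year by year (advancing +1, or +2 across a Feb 29):
  1976: Mon  1977: Tue (+1)  1978: Wed (+1)  1979: Thu (+1)  1980: Sat (+2)
  1981: Sun (+1) ✓  1982: Mon (+1)  1983: Tue (+1)  1984: Thu (+2)  1985: Fri (+1)
  1986: Sat (+1)  1987: Sun (+1) ✓  1988: Tue (+2)  1989: Wed (+1)  … (31 more years) …
  2021: Mon (+1)  2022: Tue (+1)  2023: Wed (+1)  2024: Fri (+2)  2025: Sat (+1)
  2026: Sun (+1) ✓  2027: Mon (+1)  2028: Wed (+2)  2029: Thu (+1)  2030: Fri (+1)
  2031: Sat (+1)  2032: Mon (+2)  2033: Tue (+1)  2034: Wed (+1)
Sunday years: 1981, 1987, 1992, 1998, 2009, 2015, 2020, 2026 — 8 in total.

8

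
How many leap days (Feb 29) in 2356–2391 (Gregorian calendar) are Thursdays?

1

Leap years in 2356–2391: 9 of them.
Feb 29 weekday advances by 5 (mod 7) from one leap year to the next four years later (or differs when a century non-leap intervenes).
Leap-day weekdays: 2356:Wed 2360:Mon 2364:Sat 2368:Thu✓ 2372:Tue 2376:Sun 2380:Fri 2384:Wed 2388:Mon
Thursday: 2368 → 1.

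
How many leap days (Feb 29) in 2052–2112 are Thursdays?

Leap years in 2052–2112: 15 of them.
Feb 29 weekday advances by 5 (mod 7) from one leap year to the next four years later (or differs when a century non-leap intervenes).
Leap-day weekdays: 2052:Thu✓ 2056:Tue 2060:Sun 2064:Fri 2068:Wed 2072:Mon 2076:Sat 2080:Thu✓ 2084:Tue 2088:Sun 2092:Fri 2096:Wed 2104:Fri 2108:Wed 2112:Mon
Thursday: 2052, 2080 → 2.

2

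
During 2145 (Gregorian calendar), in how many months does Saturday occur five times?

A month of length L has five Saturdays iff its first Saturday is on day ≤ L−28 (so day 1–3 in a 31-day month, 1–2 in a 30-day month, day 1 in a leap February).
Checking each month of 2145: Jan starts Fri (31d) ✓; Feb starts Mon (28d); Mar starts Mon (31d); Apr starts Thu (30d); May starts Sat (31d) ✓; Jun starts Tue (30d); Jul starts Thu (31d) ✓; Aug starts Sun (31d); Sep starts Wed (30d); Oct starts Fri (31d) ✓; Nov starts Mon (30d); Dec starts Wed (31d).
Five-Saturday months: January, May, July, October → 4.

4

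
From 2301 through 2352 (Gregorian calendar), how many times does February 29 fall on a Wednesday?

Leap years in 2301–2352: 13 of them.
Feb 29 weekday advances by 5 (mod 7) from one leap year to the next four years later (or differs when a century non-leap intervenes).
Leap-day weekdays: 2304:Mon 2308:Sat 2312:Thu 2316:Tue 2320:Sun 2324:Fri 2328:Wed✓ 2332:Mon 2336:Sat 2340:Thu 2344:Tue 2348:Sun 2352:Fri
Wednesday: 2328 → 1.

1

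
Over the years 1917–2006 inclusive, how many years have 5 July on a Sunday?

Track 5 July's weekday year by year (advancing +1, or +2 across a Feb 29):
  1917: Thu  1918: Fri (+1)  1919: Sat (+1)  1920: Mon (+2)  1921: Tue (+1)
  1922: Wed (+1)  1923: Thu (+1)  1924: Sat (+2)  1925: Sun (+1) ✓  1926: Mon (+1)
  1927: Tue (+1)  1928: Thu (+2)  1929: Fri (+1)  1930: Sat (+1)  … (62 more years) …
  1993: Mon (+1)  1994: Tue (+1)  1995: Wed (+1)  1996: Fri (+2)  1997: Sat (+1)
  1998: Sun (+1) ✓  1999: Mon (+1)  2000: Wed (+2)  2001: Thu (+1)  2002: Fri (+1)
  2003: Sat (+1)  2004: Mon (+2)  2005: Tue (+1)  2006: Wed (+1)
Sunday years: 1925, 1931, 1936, 1942, 1953, 1959, 1964, 1970, 1981, 1987, 1992, 1998 — 12 in total.

12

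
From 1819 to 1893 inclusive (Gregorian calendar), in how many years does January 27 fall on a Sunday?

11

Track January 27's weekday year by year (advancing +1, or +2 across a Feb 29):
  1819: Wed  1820: Thu (+1)  1821: Sat (+2)  1822: Sun (+1) ✓  1823: Mon (+1)
  1824: Tue (+1)  1825: Thu (+2)  1826: Fri (+1)  1827: Sat (+1)  1828: Sun (+1) ✓
  1829: Tue (+2)  1830: Wed (+1)  1831: Thu (+1)  1832: Fri (+1)  … (47 more years) …
  1880: Tue (+1)  1881: Thu (+2)  1882: Fri (+1)  1883: Sat (+1)  1884: Sun (+1) ✓
  1885: Tue (+2)  1886: Wed (+1)  1887: Thu (+1)  1888: Fri (+1)  1889: Sun (+2) ✓
  1890: Mon (+1)  1891: Tue (+1)  1892: Wed (+1)  1893: Fri (+2)
Sunday years: 1822, 1828, 1833, 1839, 1850, 1856, 1861, 1867, 1878, 1884, 1889 — 11 in total.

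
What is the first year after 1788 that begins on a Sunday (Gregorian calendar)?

1792

Jan 1 advances by 2 weekdays after a leap year and by 1 after a common year.
1788: Jan 1 is Tuesday (leap).
1789: Thursday
1790: Friday
1791: Saturday
1792: Sunday (leap)
1792 begins on a Sunday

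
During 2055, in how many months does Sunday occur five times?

A month of length L has five Sundays iff its first Sunday is on day ≤ L−28 (so day 1–3 in a 31-day month, 1–2 in a 30-day month, day 1 in a leap February).
Checking each month of 2055: Jan starts Fri (31d) ✓; Feb starts Mon (28d); Mar starts Mon (31d); Apr starts Thu (30d); May starts Sat (31d) ✓; Jun starts Tue (30d); Jul starts Thu (31d); Aug starts Sun (31d) ✓; Sep starts Wed (30d); Oct starts Fri (31d) ✓; Nov starts Mon (30d); Dec starts Wed (31d).
Five-Sunday months: January, May, August, October → 4.

4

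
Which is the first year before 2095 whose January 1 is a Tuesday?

Jan 1 advances by 2 weekdays after a leap year and by 1 after a common year.
2095: Jan 1 is Saturday.
2094: Friday
2093: Thursday
2092: Tuesday (leap)
2092 begins on a Tuesday

2092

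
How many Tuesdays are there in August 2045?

5

August 2045 has 31 days and begins on Tuesday.
The first Tuesday is August 1.
Tuesdays fall on 1, 8, 15, 22, 29 — that's 5.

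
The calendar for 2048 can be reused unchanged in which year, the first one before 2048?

2020

Two years share a calendar iff Jan 1 falls on the same weekday and both are leap or both are common. 2048: Jan 1 is Wednesday, leap year.
2047: Jan 1 Tuesday, common
2046: Jan 1 Monday, common
2045: Jan 1 Sunday, common
2044: Jan 1 Friday, leap
2043: Jan 1 Thursday, common
2042: Jan 1 Wednesday, common
2041: Jan 1 Tuesday, common
2040: Jan 1 Sunday, leap
2039: Jan 1 Saturday, common
2038: Jan 1 Friday, common
2037: Jan 1 Thursday, common
2036: Jan 1 Tuesday, leap
2035: Jan 1 Monday, common
2034: Jan 1 Sunday, common
2033: Jan 1 Saturday, common
2032: Jan 1 Thursday, leap
2031: Jan 1 Wednesday, common
2030: Jan 1 Tuesday, common
2029: Jan 1 Monday, common
2028: Jan 1 Saturday, leap
2027: Jan 1 Friday, common
2026: Jan 1 Thursday, common
2025: Jan 1 Wednesday, common
2024: Jan 1 Monday, leap
2023: Jan 1 Sunday, common
2022: Jan 1 Saturday, common
2021: Jan 1 Friday, common
2020: Jan 1 Wednesday, leap
2020 matches on both conditions.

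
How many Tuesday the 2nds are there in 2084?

Check the 2nd of each month of 2084: Jan 2: Sun, Feb 2: Wed, Mar 2: Thu, Apr 2: Sun, May 2: Tue, Jun 2: Fri, Jul 2: Sun, Aug 2: Wed, Sep 2: Sat, Oct 2: Mon, Nov 2: Thu, Dec 2: Sat.
Tuesday occurs in May — 1 month.

1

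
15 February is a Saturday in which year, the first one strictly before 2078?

From one year to the next, a fixed date's weekday advances by 1, or by 2 when a Feb 29 lies between the two dates.
2078: February 15 is Tuesday.
2077: Monday (−1)
2076: Saturday (−2)
15 February falls on a Saturday in 2076.

2076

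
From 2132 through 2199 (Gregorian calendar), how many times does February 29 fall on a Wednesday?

3

Leap years in 2132–2199: 17 of them.
Feb 29 weekday advances by 5 (mod 7) from one leap year to the next four years later (or differs when a century non-leap intervenes).
Leap-day weekdays: 2132:Fri 2136:Wed✓ 2140:Mon 2144:Sat 2148:Thu 2152:Tue 2156:Sun 2160:Fri 2164:Wed✓ 2168:Mon 2172:Sat 2176:Thu 2180:Tue 2184:Sun 2188:Fri 2192:Wed✓ 2196:Mon
Wednesday: 2136, 2164, 2192 → 3.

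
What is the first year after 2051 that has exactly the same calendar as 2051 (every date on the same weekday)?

2062

Two years share a calendar iff Jan 1 falls on the same weekday and both are leap or both are common. 2051: Jan 1 is Sunday, common year.
2052: Jan 1 Monday, leap
2053: Jan 1 Wednesday, common
2054: Jan 1 Thursday, common
2055: Jan 1 Friday, common
2056: Jan 1 Saturday, leap
2057: Jan 1 Monday, common
2058: Jan 1 Tuesday, common
2059: Jan 1 Wednesday, common
2060: Jan 1 Thursday, leap
2061: Jan 1 Saturday, common
2062: Jan 1 Sunday, common
2062 matches on both conditions.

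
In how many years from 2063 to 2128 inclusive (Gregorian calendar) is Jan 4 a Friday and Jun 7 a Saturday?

Check each year's weekday for Jan 4 and Jun 7:
  2063: Thu/Thu  2064: Fri/Sat ✓  2065: Sun/Sun  2066: Mon/Mon  2067: Tue/Tue  2068: Wed/Thu  2069: Fri/Fri  2070: Sat/Sat  2071: Sun/Sun  2072: Mon/Tue  2073: Wed/Wed  2074: Thu/Thu  2075: Fri/Fri  2076: Sat/Sun  …(38 more)…  2115: Fri/Fri  2116: Sat/Sun  2117: Mon/Mon  2118: Tue/Tue  2119: Wed/Wed  2120: Thu/Fri  2121: Sat/Sat  2122: Sun/Sun  2123: Mon/Mon  2124: Tue/Wed  2125: Thu/Thu  2126: Fri/Fri  2127: Sat/Sat  2128: Sun/Mon
Both conditions hold in: 2064, 2092, 2104 — 3.

3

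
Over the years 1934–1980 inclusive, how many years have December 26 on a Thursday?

7

Track December 26's weekday year by year (advancing +1, or +2 across a Feb 29):
  1934: Wed  1935: Thu (+1) ✓  1936: Sat (+2)  1937: Sun (+1)  1938: Mon (+1)
  1939: Tue (+1)  1940: Thu (+2) ✓  1941: Fri (+1)  1942: Sat (+1)  1943: Sun (+1)
  1944: Tue (+2)  1945: Wed (+1)  1946: Thu (+1) ✓  1947: Fri (+1)  … (19 more years) …
  1967: Tue (+1)  1968: Thu (+2) ✓  1969: Fri (+1)  1970: Sat (+1)  1971: Sun (+1)
  1972: Tue (+2)  1973: Wed (+1)  1974: Thu (+1) ✓  1975: Fri (+1)  1976: Sun (+2)
  1977: Mon (+1)  1978: Tue (+1)  1979: Wed (+1)  1980: Fri (+2)
Thursday years: 1935, 1940, 1946, 1957, 1963, 1968, 1974 — 7 in total.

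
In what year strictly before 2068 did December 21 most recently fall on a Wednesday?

From one year to the next, a fixed date's weekday advances by 1, or by 2 when a Feb 29 lies between the two dates.
2068: December 21 is Friday.
2067: Wednesday (−2)
December 21 falls on a Wednesday in 2067.

2067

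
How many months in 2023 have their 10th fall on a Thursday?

1

Check the 10th of each month of 2023: Jan 10: Tue, Feb 10: Fri, Mar 10: Fri, Apr 10: Mon, May 10: Wed, Jun 10: Sat, Jul 10: Mon, Aug 10: Thu, Sep 10: Sun, Oct 10: Tue, Nov 10: Fri, Dec 10: Sun.
Thursday occurs in August — 1 month.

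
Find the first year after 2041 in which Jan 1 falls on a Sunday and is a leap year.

2068

Jan 1 advances by 2 weekdays after a leap year and by 1 after a common year.
2041: Jan 1 is Tuesday.
2042: Wednesday
2043: Thursday
2044: Friday (leap)
2045: Sunday
2046: Monday
2047: Tuesday
2048: Wednesday (leap)
2049: Friday
2050: Saturday
2051: Sunday
2052: Monday (leap)
2053: Wednesday
2054: Thursday
2055: Friday
2056: Saturday (leap)
2057: Monday
2058: Tuesday
2059: Wednesday
2060: Thursday (leap)
2061: Saturday
2062: Sunday
2063: Monday
2064: Tuesday (leap)
2065: Thursday
2066: Friday
2067: Saturday
2068: Sunday (leap)
2068 begins on a Sunday and is a leap year.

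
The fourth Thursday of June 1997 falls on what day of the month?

26

June 1, 1997 is a Sunday, so the first Thursday is the 5th.
The fourth Thursday is 5 + 21 = 26.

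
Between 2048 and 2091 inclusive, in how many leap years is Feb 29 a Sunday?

Leap years in 2048–2091: 11 of them.
Feb 29 weekday advances by 5 (mod 7) from one leap year to the next four years later (or differs when a century non-leap intervenes).
Leap-day weekdays: 2048:Sat 2052:Thu 2056:Tue 2060:Sun✓ 2064:Fri 2068:Wed 2072:Mon 2076:Sat 2080:Thu 2084:Tue 2088:Sun✓
Sunday: 2060, 2088 → 2.

2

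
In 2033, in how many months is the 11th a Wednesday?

1

Check the 11th of each month of 2033: Jan 11: Tue, Feb 11: Fri, Mar 11: Fri, Apr 11: Mon, May 11: Wed, Jun 11: Sat, Jul 11: Mon, Aug 11: Thu, Sep 11: Sun, Oct 11: Tue, Nov 11: Fri, Dec 11: Sun.
Wednesday occurs in May — 1 month.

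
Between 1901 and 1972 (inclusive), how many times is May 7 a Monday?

9

Track May 7's weekday year by year (advancing +1, or +2 across a Feb 29):
  1901: Tue  1902: Wed (+1)  1903: Thu (+1)  1904: Sat (+2)  1905: Sun (+1)
  1906: Mon (+1) ✓  1907: Tue (+1)  1908: Thu (+2)  1909: Fri (+1)  1910: Sat (+1)
  1911: Sun (+1)  1912: Tue (+2)  1913: Wed (+1)  1914: Thu (+1)  … (44 more years) …
  1959: Thu (+1)  1960: Sat (+2)  1961: Sun (+1)  1962: Mon (+1) ✓  1963: Tue (+1)
  1964: Thu (+2)  1965: Fri (+1)  1966: Sat (+1)  1967: Sun (+1)  1968: Tue (+2)
  1969: Wed (+1)  1970: Thu (+1)  1971: Fri (+1)  1972: Sun (+2)
Monday years: 1906, 1917, 1923, 1928, 1934, 1945, 1951, 1956, 1962 — 9 in total.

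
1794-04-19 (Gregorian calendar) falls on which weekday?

Saturday

January 1, 1794 is a Wednesday.
April 19 is day 109 of the year, i.e. 108 days after Jan 1.
108 mod 7 = 3, so advance 3 weekdays from Wednesday: Saturday.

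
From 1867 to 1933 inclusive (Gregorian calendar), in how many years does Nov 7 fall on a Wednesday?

Track Nov 7's weekday year by year (advancing +1, or +2 across a Feb 29):
  1867: Thu  1868: Sat (+2)  1869: Sun (+1)  1870: Mon (+1)  1871: Tue (+1)
  1872: Thu (+2)  1873: Fri (+1)  1874: Sat (+1)  1875: Sun (+1)  1876: Tue (+2)
  1877: Wed (+1) ✓  1878: Thu (+1)  1879: Fri (+1)  1880: Sun (+2)  … (39 more years) …
  1920: Sun (+2)  1921: Mon (+1)  1922: Tue (+1)  1923: Wed (+1) ✓  1924: Fri (+2)
  1925: Sat (+1)  1926: Sun (+1)  1927: Mon (+1)  1928: Wed (+2) ✓  1929: Thu (+1)
  1930: Fri (+1)  1931: Sat (+1)  1932: Mon (+2)  1933: Tue (+1)
Wednesday years: 1877, 1883, 1888, 1894, 1900, 1906, 1917, 1923, 1928 — 9 in total.

9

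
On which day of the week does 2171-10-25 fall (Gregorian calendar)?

January 1, 2171 is a Tuesday.
October 25 is day 298 of the year, i.e. 297 days after Jan 1.
297 mod 7 = 3, so advance 3 weekdays from Tuesday: Friday.

Friday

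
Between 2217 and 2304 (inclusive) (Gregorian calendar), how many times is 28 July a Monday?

13

Track 28 July's weekday year by year (advancing +1, or +2 across a Feb 29):
  2217: Mon ✓  2218: Tue (+1)  2219: Wed (+1)  2220: Fri (+2)  2221: Sat (+1)
  2222: Sun (+1)  2223: Mon (+1) ✓  2224: Wed (+2)  2225: Thu (+1)  2226: Fri (+1)
  2227: Sat (+1)  2228: Mon (+2) ✓  2229: Tue (+1)  2230: Wed (+1)  … (60 more years) …
  2291: Tue (+1)  2292: Thu (+2)  2293: Fri (+1)  2294: Sat (+1)  2295: Sun (+1)
  2296: Tue (+2)  2297: Wed (+1)  2298: Thu (+1)  2299: Fri (+1)  2300: Sat (+1)
  2301: Sun (+1)  2302: Mon (+1) ✓  2303: Tue (+1)  2304: Thu (+2)
Monday years: 2217, 2223, 2228, 2234, 2245, 2251, 2256, 2262, 2273, 2279, 2284, 2290, 2302 — 13 in total.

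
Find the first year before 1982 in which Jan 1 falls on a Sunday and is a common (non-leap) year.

Jan 1 advances by 2 weekdays after a leap year and by 1 after a common year.
1982: Jan 1 is Friday.
1981: Thursday
1980: Tuesday (leap)
1979: Monday
1978: Sunday
1978 begins on a Sunday and is a common year.

1978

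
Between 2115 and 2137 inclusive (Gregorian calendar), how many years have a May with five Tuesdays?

9

May has 31 days; it has five Tuesdays when Tuesday falls among the first (month-length − 28) days — i.e. when May 1 is one of Tuesday/Monday/Sunday.
May 1 by year: 2115:Wed 2116:Fri 2117:Sat 2118:Sun✓ 2119:Mon✓ 2120:Wed 2121:Thu 2122:Fri 2123:Sat 2124:Mon✓ 2125:Tue✓ 2126:Wed 2127:Thu 2128:Sat 2129:Sun✓ 2130:Mon✓ 2131:Tue✓ 2132:Thu 2133:Fri 2134:Sat 2135:Sun✓ 2136:Tue✓ 2137:Wed
Years with five Tuesdays: 2118, 2119, 2124, 2125, 2129, 2130, 2131, 2135, 2136 → 9.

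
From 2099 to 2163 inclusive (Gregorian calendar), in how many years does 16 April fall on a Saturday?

10

Track 16 April's weekday year by year (advancing +1, or +2 across a Feb 29):
  2099: Thu  2100: Fri (+1)  2101: Sat (+1) ✓  2102: Sun (+1)  2103: Mon (+1)
  2104: Wed (+2)  2105: Thu (+1)  2106: Fri (+1)  2107: Sat (+1) ✓  2108: Mon (+2)
  2109: Tue (+1)  2110: Wed (+1)  2111: Thu (+1)  2112: Sat (+2) ✓  … (37 more years) …
  2150: Thu (+1)  2151: Fri (+1)  2152: Sun (+2)  2153: Mon (+1)  2154: Tue (+1)
  2155: Wed (+1)  2156: Fri (+2)  2157: Sat (+1) ✓  2158: Sun (+1)  2159: Mon (+1)
  2160: Wed (+2)  2161: Thu (+1)  2162: Fri (+1)  2163: Sat (+1) ✓
Saturday years: 2101, 2107, 2112, 2118, 2129, 2135, 2140, 2146, 2157, 2163 — 10 in total.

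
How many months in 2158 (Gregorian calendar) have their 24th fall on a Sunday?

Check the 24th of each month of 2158: Jan 24: Tue, Feb 24: Fri, Mar 24: Fri, Apr 24: Mon, May 24: Wed, Jun 24: Sat, Jul 24: Mon, Aug 24: Thu, Sep 24: Sun, Oct 24: Tue, Nov 24: Fri, Dec 24: Sun.
Sunday occurs in September, December — 2 months.

2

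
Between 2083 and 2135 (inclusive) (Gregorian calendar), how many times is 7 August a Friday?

7

Track 7 August's weekday year by year (advancing +1, or +2 across a Feb 29):
  2083: Sat  2084: Mon (+2)  2085: Tue (+1)  2086: Wed (+1)  2087: Thu (+1)
  2088: Sat (+2)  2089: Sun (+1)  2090: Mon (+1)  2091: Tue (+1)  2092: Thu (+2)
  2093: Fri (+1) ✓  2094: Sat (+1)  2095: Sun (+1)  2096: Tue (+2)  … (25 more years) …
  2122: Fri (+1) ✓  2123: Sat (+1)  2124: Mon (+2)  2125: Tue (+1)  2126: Wed (+1)
  2127: Thu (+1)  2128: Sat (+2)  2129: Sun (+1)  2130: Mon (+1)  2131: Tue (+1)
  2132: Thu (+2)  2133: Fri (+1) ✓  2134: Sat (+1)  2135: Sun (+1)
Friday years: 2093, 2099, 2105, 2111, 2116, 2122, 2133 — 7 in total.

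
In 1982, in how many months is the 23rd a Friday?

2

Check the 23rd of each month of 1982: Jan 23: Sat, Feb 23: Tue, Mar 23: Tue, Apr 23: Fri, May 23: Sun, Jun 23: Wed, Jul 23: Fri, Aug 23: Mon, Sep 23: Thu, Oct 23: Sat, Nov 23: Tue, Dec 23: Thu.
Friday occurs in April, July — 2 months.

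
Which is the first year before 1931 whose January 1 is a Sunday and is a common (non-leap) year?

Jan 1 advances by 2 weekdays after a leap year and by 1 after a common year.
1931: Jan 1 is Thursday.
1930: Wednesday
1929: Tuesday
1928: Sunday (leap)
1927: Saturday
1926: Friday
1925: Thursday
1924: Tuesday (leap)
1923: Monday
1922: Sunday
1922 begins on a Sunday and is a common year.

1922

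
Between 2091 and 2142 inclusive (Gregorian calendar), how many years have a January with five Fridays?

22

January has 31 days; it has five Fridays when Friday falls among the first (month-length − 28) days — i.e. when January 1 is one of Friday/Thursday/Wednesday.
January 1 by year: 2091:Mon 2092:Tue 2093:Thu✓ 2094:Fri✓ 2095:Sat 2096:Sun 2097:Tue 2098:Wed✓ 2099:Thu✓ 2100:Fri✓ 2101:Sat 2102:Sun 2103:Mon 2104:Tue 2105:Thu✓ …(22 more)… 2128:Thu✓ 2129:Sat 2130:Sun 2131:Mon 2132:Tue 2133:Thu✓ 2134:Fri✓ 2135:Sat 2136:Sun 2137:Tue 2138:Wed✓ 2139:Thu✓ 2140:Fri✓ 2141:Sun 2142:Mon
Years with five Fridays: 2093, 2094, 2098, 2099, 2100, 2105, 2106, 2110, 2111, 2112, 2116, 2117, 2121, 2122, 2123, 2127, 2128, 2133, 2134, 2138, 2139, 2140 → 22.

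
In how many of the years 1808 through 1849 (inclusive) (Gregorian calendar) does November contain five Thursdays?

13

November has 30 days; it has five Thursdays when Thursday falls among the first (month-length − 28) days — i.e. when November 1 is one of Thursday/Wednesday.
November 1 by year: 1808:Tue 1809:Wed✓ 1810:Thu✓ 1811:Fri 1812:Sun 1813:Mon 1814:Tue 1815:Wed✓ 1816:Fri 1817:Sat 1818:Sun 1819:Mon 1820:Wed✓ 1821:Thu✓ 1822:Fri …(12 more)… 1835:Sun 1836:Tue 1837:Wed✓ 1838:Thu✓ 1839:Fri 1840:Sun 1841:Mon 1842:Tue 1843:Wed✓ 1844:Fri 1845:Sat 1846:Sun 1847:Mon 1848:Wed✓ 1849:Thu✓
Years with five Thursdays: 1809, 1810, 1815, 1820, 1821, 1826, 1827, 1832, 1837, 1838, 1843, 1848, 1849 → 13.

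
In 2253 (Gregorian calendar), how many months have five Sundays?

A month of length L has five Sundays iff its first Sunday is on day ≤ L−28 (so day 1–3 in a 31-day month, 1–2 in a 30-day month, day 1 in a leap February).
Checking each month of 2253: Jan starts Sat (31d) ✓; Feb starts Tue (28d); Mar starts Tue (31d); Apr starts Fri (30d); May starts Sun (31d) ✓; Jun starts Wed (30d); Jul starts Fri (31d) ✓; Aug starts Mon (31d); Sep starts Thu (30d); Oct starts Sat (31d) ✓; Nov starts Tue (30d); Dec starts Thu (31d).
Five-Sunday months: January, May, July, October → 4.

4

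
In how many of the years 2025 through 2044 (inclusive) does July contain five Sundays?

8

July has 31 days; it has five Sundays when Sunday falls among the first (month-length − 28) days — i.e. when July 1 is one of Sunday/Saturday/Friday.
July 1 by year: 2025:Tue 2026:Wed 2027:Thu 2028:Sat✓ 2029:Sun✓ 2030:Mon 2031:Tue 2032:Thu 2033:Fri✓ 2034:Sat✓ 2035:Sun✓ 2036:Tue 2037:Wed 2038:Thu 2039:Fri✓ 2040:Sun✓ 2041:Mon 2042:Tue 2043:Wed 2044:Fri✓
Years with five Sundays: 2028, 2029, 2033, 2034, 2035, 2039, 2040, 2044 → 8.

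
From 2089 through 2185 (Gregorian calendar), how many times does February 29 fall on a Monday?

Leap years in 2089–2185: 23 of them.
Feb 29 weekday advances by 5 (mod 7) from one leap year to the next four years later (or differs when a century non-leap intervenes).
Leap-day weekdays: 2092:Fri 2096:Wed 2104:Fri 2108:Wed 2112:Mon✓ 2116:Sat 2120:Thu 2124:Tue 2128:Sun 2132:Fri 2136:Wed 2140:Mon✓ 2144:Sat 2148:Thu 2152:Tue 2156:Sun 2160:Fri 2164:Wed 2168:Mon✓ 2172:Sat 2176:Thu 2180:Tue 2184:Sun
Monday: 2112, 2140, 2168 → 3.

3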